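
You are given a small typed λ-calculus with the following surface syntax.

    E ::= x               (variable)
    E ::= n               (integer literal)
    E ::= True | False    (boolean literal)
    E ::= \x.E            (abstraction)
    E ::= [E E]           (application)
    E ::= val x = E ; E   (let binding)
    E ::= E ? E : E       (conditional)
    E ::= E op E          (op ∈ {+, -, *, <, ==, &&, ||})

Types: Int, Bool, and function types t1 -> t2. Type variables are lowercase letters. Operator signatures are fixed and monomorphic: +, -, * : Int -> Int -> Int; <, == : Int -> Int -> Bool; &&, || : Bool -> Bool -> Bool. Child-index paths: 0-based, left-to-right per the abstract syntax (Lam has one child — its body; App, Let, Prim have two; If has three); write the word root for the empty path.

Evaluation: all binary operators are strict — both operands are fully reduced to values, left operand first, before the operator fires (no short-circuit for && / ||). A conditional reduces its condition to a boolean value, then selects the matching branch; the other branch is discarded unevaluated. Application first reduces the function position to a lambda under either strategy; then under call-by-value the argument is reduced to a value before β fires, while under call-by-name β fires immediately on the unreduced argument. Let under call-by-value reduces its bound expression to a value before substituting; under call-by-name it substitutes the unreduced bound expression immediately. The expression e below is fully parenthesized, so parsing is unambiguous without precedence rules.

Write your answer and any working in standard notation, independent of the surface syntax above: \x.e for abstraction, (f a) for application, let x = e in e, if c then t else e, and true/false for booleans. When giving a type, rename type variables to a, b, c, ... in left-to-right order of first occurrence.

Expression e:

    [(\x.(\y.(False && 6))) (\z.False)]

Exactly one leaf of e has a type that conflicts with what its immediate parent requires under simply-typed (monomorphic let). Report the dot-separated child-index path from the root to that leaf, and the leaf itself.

Trace:
  unify Bool ~ Bool
  unify Int ~ Bool
  FAIL: mismatch Int ~ Bool

Answer: 0.0.0.1 : 6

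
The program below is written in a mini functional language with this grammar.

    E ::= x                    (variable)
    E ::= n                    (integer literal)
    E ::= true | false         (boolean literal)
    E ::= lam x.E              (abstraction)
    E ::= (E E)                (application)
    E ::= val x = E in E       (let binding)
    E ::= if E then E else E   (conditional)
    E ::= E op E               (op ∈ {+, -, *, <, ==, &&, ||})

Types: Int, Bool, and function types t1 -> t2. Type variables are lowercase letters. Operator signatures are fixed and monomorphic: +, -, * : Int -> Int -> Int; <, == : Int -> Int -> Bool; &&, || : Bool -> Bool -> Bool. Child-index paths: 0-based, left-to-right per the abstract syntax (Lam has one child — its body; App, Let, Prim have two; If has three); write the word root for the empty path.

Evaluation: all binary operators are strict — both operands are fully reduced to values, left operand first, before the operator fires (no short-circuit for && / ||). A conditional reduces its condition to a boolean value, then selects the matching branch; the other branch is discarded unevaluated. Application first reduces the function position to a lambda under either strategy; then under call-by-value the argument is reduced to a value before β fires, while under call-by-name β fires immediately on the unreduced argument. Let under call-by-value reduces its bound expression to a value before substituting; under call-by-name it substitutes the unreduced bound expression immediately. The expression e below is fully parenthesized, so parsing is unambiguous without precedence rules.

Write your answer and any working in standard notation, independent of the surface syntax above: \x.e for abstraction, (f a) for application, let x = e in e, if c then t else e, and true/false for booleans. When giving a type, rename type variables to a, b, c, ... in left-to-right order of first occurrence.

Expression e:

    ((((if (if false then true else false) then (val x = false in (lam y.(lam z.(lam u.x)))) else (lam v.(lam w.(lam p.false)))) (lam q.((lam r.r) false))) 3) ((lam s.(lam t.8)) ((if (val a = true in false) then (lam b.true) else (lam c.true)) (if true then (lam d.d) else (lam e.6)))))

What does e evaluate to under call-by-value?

Trace:
step 0: ((((if (if false then true else false) then (let x = false in (\y.(\z.(\u.x)))) else (\v.(\w.(\p.false)))) (\q.((\r.r) false))) 3) ((\s.(\t.8)) ((if (let a = true in false) then (\b.true) else (\c.true)) (if true then (\d.d) else (\e.6)))))
step 1: [if@0.0.0.0] ((((if false then (let x = false in (\y.(\z.(\u.x)))) else (\v.(\w.(\p.false)))) (\q.((\r.r) false))) 3) ((\s.(\t.8)) ((if (let a = true in false) then (\b.true) else (\c.true)) (if true then (\d.d) else (\e.6)))))
step 2: [if@0.0.0] ((((\v.(\w.(\p.false))) (\q.((\r.r) false))) 3) ((\s.(\t.8)) ((if (let a = true in false) then (\b.true) else (\c.true)) (if true then (\d.d) else (\e.6)))))
step 3: [beta@0.0] (((\w.(\p.false)) 3) ((\s.(\t.8)) ((if (let a = true in false) then (\b.true) else (\c.true)) (if true then (\d.d) else (\e.6)))))
step 4: [beta@0] ((\p.false) ((\s.(\t.8)) ((if (let a = true in false) then (\b.true) else (\c.true)) (if true then (\d.d) else (\e.6)))))
step 5: [let@1.1.0.0] ((\p.false) ((\s.(\t.8)) ((if false then (\b.true) else (\c.true)) (if true then (\d.d) else (\e.6)))))
step 6: [if@1.1.0] ((\p.false) ((\s.(\t.8)) ((\c.true) (if true then (\d.d) else (\e.6)))))
step 7: [if@1.1.1] ((\p.false) ((\s.(\t.8)) ((\c.true) (\d.d))))
step 8: [beta@1.1] ((\p.false) ((\s.(\t.8)) true))
step 9: [beta@1] ((\p.false) (\t.8))
step 10: [beta@root] false

Answer: false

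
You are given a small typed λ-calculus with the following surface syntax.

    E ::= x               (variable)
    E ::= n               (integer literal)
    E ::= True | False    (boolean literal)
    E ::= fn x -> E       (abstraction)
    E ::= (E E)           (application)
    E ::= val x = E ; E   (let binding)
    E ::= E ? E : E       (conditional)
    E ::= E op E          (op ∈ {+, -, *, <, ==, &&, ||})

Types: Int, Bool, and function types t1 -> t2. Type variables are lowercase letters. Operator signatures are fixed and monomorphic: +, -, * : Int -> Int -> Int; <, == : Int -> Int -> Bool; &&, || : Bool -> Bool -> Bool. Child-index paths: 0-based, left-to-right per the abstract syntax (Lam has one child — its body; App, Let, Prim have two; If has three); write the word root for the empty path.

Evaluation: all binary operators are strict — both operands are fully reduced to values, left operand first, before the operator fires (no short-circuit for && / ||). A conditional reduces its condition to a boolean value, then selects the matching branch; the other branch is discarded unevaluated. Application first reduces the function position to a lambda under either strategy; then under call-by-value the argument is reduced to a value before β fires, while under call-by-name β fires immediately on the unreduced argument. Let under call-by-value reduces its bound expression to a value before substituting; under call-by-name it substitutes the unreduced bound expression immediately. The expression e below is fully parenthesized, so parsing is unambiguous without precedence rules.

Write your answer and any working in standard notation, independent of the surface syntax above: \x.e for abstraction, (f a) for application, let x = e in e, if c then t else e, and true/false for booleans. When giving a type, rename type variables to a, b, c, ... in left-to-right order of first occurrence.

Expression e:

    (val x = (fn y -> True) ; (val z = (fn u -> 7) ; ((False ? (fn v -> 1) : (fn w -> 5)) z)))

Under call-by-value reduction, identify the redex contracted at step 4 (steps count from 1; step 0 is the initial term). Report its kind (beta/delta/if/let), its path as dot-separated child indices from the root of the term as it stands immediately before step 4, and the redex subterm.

Trace:
step 0: (let x = (\y.true) in (let z = (\u.7) in ((if false then (\v.1) else (\w.5)) z)))
step 1: [let@root] (let z = (\u.7) in ((if false then (\v.1) else (\w.5)) z))
step 2: [let@root] ((if false then (\v.1) else (\w.5)) (\u.7))
step 3: [if@0] ((\w.5) (\u.7))
step 4: [beta@root] 5

Answer: beta at root : ((\w.5) (\u.7))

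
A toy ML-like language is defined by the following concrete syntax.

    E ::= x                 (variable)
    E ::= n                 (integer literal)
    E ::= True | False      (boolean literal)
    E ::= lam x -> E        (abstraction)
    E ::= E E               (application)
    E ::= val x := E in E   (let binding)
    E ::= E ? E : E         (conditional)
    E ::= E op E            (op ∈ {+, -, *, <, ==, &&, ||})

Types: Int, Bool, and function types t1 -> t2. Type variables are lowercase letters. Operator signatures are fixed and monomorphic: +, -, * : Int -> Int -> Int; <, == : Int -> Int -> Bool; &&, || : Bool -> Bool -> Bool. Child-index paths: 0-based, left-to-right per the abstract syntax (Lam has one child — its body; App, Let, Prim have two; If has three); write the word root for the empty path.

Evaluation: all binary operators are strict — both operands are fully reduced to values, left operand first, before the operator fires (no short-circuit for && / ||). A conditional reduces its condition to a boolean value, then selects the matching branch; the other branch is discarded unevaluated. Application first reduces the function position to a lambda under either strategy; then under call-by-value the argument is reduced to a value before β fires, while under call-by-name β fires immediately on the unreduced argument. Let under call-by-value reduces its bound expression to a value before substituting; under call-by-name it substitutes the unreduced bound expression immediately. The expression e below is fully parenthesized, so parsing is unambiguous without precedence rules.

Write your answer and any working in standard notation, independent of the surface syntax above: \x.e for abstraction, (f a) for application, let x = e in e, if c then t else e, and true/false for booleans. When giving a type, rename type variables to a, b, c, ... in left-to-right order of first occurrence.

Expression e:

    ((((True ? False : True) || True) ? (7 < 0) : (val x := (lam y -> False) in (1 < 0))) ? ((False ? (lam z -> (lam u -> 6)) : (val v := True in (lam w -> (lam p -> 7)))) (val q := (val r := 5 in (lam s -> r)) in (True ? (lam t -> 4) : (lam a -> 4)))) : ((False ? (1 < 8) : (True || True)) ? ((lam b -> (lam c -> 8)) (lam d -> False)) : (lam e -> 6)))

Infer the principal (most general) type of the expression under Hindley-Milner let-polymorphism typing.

Trace:
  unify Bool ~ Bool
  unify Bool ~ Bool
  unify Bool ~ Bool
  unify Bool ~ Bool
  unify Bool ~ Bool
  unify Int ~ Int
  unify Int ~ Int
\y._ : a -> Bool
let x : forall. a -> Bool
  unify Int ~ Int
  unify Int ~ Int
  unify Bool ~ Bool
  unify Bool ~ Bool
  unify Bool ~ Bool
\u._ : c -> Int
\z._ : b -> c -> Int
let v : Bool
\p._ : e -> Int
\w._ : d -> e -> Int
  unify b -> c -> Int ~ d -> e -> Int
  unify b ~ d
  unify c -> Int ~ e -> Int
  unify c ~ e
  unify Int ~ Int
let r : Int
r : Int
\s._ : f -> Int
let q : forall. f -> Int
  unify Bool ~ Bool
\t._ : g -> Int
\a._ : h -> Int
  unify g -> Int ~ h -> Int
  unify g ~ h
  unify Int ~ Int
  unify d -> e -> Int ~ (h -> Int) -> i
  unify d ~ h -> Int
  unify e -> Int ~ i
_ _ : e -> Int
  unify Bool ~ Bool
  unify Int ~ Int
  unify Int ~ Int
  unify Bool ~ Bool
  unify Bool ~ Bool
  unify Bool ~ Bool
  unify Bool ~ Bool
\c._ : k -> Int
\b._ : j -> k -> Int
\d._ : l -> Bool
  unify j -> k -> Int ~ (l -> Bool) -> m
  unify j ~ l -> Bool
  unify k -> Int ~ m
_ _ : k -> Int
\e._ : n -> Int
  unify k -> Int ~ n -> Int
  unify k ~ n
  unify Int ~ Int
  unify e -> Int ~ n -> Int
  unify e ~ n
  unify Int ~ Int

Answer: a -> Int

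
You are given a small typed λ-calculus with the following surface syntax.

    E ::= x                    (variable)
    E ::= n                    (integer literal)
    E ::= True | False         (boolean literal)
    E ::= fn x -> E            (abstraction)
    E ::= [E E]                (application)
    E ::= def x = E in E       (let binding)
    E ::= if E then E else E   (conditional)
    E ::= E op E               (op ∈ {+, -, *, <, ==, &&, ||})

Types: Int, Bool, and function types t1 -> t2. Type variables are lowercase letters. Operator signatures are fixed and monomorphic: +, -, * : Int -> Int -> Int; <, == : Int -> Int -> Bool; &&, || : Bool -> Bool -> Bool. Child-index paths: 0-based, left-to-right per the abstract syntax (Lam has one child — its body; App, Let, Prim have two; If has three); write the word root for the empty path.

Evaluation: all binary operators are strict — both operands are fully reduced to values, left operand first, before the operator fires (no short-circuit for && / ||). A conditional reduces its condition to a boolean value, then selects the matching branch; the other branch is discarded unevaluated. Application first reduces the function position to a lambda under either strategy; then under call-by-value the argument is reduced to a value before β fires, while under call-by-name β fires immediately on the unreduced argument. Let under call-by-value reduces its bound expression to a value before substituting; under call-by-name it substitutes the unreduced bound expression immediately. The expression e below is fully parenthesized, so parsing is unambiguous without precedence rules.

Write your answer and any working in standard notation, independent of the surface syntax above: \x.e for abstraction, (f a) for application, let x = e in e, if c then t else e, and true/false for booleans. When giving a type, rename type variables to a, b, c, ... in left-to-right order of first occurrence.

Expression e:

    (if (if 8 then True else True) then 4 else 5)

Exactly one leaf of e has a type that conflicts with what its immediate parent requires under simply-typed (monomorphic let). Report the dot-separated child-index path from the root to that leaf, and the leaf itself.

Working:
  unify Int ~ Bool
  FAIL: mismatch Int ~ Bool

Answer: 0.0 : 8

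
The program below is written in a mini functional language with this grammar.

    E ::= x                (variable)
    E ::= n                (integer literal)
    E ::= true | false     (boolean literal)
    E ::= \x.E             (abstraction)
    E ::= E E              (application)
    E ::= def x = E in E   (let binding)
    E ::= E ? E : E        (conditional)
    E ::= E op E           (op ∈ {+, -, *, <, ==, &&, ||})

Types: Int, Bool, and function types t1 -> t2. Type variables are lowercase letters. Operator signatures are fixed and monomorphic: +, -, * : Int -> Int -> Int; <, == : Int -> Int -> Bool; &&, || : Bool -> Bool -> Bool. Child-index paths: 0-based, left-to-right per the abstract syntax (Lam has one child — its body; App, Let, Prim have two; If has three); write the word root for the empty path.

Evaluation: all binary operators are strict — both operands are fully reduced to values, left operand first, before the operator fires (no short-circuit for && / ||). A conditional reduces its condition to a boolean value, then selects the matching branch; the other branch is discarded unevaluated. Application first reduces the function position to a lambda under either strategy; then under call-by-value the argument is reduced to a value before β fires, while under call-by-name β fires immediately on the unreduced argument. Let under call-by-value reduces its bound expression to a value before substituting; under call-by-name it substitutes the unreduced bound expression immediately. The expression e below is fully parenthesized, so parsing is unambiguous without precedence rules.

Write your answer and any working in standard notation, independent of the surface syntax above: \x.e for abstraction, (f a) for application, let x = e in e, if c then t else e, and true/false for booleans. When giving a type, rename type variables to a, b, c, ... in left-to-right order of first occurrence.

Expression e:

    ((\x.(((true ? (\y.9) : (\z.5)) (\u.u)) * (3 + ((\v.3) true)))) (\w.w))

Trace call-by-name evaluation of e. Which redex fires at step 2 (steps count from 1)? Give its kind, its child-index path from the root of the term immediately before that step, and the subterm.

Trace:
step 0: ((\x.(((if true then (\y.9) else (\z.5)) (\u.u)) * (3 + ((\v.3) true)))) (\w.w))
step 1: [beta@root] (((if true then (\y.9) else (\z.5)) (\u.u)) * (3 + ((\v.3) true)))
step 2: [if@0.0] (((\y.9) (\u.u)) * (3 + ((\v.3) true)))

Answer: if at 0.0 : (if true then (\y.9) else (\z.5))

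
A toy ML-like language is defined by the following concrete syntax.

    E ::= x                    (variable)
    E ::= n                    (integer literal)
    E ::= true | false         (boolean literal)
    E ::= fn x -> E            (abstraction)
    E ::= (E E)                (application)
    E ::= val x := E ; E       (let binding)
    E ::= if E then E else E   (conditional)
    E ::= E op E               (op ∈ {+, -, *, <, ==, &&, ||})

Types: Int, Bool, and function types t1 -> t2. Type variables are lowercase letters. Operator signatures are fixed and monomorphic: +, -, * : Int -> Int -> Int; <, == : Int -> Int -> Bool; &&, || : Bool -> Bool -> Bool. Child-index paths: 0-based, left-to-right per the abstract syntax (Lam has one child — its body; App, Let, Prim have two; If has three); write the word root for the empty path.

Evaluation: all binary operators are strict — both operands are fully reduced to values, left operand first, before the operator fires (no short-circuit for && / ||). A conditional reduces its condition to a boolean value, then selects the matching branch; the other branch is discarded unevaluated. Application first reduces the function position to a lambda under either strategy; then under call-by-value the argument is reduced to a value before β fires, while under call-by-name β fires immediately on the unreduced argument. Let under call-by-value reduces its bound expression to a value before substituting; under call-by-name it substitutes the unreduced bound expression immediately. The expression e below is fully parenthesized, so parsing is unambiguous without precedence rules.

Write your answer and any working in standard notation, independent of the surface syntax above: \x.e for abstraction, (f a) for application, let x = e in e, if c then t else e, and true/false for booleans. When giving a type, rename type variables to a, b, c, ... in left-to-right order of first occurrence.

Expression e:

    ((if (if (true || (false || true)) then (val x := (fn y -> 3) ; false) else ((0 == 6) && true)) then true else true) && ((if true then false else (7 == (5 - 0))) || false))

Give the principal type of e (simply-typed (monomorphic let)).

Derivation:
  unify Bool ~ Bool
  unify Bool ~ Bool
  unify Bool ~ Bool
  unify Bool ~ Bool
  unify Bool ~ Bool
\y._ : a -> Int
let x : a -> Int
  unify Int ~ Int
  unify Int ~ Int
  unify Bool ~ Bool
  unify Bool ~ Bool
  unify Bool ~ Bool
  unify Bool ~ Bool
  unify Bool ~ Bool
  unify Bool ~ Bool
  unify Bool ~ Bool
  unify Int ~ Int
  unify Int ~ Int
  unify Int ~ Int
  unify Int ~ Int
  unify Bool ~ Bool
  unify Bool ~ Bool
  unify Bool ~ Bool
  unify Bool ~ Bool

Answer: Bool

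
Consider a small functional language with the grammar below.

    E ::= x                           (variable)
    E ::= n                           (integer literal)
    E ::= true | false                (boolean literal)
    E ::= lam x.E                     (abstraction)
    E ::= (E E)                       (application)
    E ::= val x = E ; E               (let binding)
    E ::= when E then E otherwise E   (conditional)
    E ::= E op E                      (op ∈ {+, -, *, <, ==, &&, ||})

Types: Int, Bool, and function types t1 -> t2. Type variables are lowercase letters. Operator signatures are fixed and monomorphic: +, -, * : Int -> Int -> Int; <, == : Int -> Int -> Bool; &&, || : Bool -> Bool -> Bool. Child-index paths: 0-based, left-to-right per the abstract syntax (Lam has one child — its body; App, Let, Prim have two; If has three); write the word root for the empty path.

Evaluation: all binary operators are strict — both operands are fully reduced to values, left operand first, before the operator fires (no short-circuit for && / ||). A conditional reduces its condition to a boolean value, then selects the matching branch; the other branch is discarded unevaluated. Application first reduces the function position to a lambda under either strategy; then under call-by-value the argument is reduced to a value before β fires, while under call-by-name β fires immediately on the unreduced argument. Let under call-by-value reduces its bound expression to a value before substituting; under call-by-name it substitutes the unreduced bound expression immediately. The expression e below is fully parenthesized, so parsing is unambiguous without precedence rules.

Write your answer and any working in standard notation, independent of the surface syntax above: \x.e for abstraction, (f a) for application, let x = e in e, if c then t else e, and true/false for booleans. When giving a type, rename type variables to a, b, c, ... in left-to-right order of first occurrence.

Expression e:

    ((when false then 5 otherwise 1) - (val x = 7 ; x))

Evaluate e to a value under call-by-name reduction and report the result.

Derivation:
step 0: ((if false then 5 else 1) - (let x = 7 in x))
step 1: [if@0] (1 - (let x = 7 in x))
step 2: [let@1] (1 - 7)
step 3: [delta@root] -6

Answer: -6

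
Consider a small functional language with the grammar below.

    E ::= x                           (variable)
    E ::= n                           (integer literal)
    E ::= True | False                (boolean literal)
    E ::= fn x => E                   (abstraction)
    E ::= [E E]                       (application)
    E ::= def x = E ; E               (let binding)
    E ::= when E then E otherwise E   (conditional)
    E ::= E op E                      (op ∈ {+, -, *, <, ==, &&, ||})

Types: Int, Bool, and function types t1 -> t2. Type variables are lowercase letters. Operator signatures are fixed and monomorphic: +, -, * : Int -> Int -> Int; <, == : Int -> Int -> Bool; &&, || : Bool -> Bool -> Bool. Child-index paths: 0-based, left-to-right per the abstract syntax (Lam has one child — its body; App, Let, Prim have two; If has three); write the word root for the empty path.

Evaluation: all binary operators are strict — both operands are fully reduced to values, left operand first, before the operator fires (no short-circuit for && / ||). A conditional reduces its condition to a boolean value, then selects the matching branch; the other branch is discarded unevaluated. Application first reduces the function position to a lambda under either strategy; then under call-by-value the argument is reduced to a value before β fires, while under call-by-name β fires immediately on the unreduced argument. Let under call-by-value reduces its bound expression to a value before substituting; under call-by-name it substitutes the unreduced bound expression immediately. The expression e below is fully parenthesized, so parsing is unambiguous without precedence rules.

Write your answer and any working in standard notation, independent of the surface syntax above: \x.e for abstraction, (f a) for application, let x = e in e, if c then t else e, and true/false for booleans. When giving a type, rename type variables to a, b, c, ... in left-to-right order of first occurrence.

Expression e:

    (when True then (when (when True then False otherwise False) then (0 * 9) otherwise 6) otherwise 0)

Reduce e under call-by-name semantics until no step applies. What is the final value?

Answer: 6

Derivation:
step 0: (if true then (if (if true then false else false) then (0 * 9) else 6) else 0)
step 1: [if@root] (if (if true then false else false) then (0 * 9) else 6)
step 2: [if@0] (if false then (0 * 9) else 6)
step 3: [if@root] 6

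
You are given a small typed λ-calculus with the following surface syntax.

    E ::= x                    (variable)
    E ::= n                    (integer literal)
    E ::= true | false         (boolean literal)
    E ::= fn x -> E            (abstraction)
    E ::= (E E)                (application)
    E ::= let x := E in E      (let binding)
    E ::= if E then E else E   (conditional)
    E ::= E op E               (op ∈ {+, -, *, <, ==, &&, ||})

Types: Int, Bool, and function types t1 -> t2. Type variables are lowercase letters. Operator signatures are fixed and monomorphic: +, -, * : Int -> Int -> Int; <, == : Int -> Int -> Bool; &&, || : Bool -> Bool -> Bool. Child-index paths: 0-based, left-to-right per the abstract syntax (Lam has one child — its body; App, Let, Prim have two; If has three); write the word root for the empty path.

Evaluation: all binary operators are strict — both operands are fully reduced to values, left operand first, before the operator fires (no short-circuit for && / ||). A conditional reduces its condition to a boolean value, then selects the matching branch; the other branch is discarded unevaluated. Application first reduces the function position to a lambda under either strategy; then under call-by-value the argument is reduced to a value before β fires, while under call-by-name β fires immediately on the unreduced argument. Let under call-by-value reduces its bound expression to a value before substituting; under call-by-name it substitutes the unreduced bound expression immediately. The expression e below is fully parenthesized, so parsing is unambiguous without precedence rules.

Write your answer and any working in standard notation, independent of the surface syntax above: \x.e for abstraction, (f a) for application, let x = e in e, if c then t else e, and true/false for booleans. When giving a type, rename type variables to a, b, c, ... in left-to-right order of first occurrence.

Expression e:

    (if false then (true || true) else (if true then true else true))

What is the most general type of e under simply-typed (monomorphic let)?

Answer: Bool

Working:
  unify Bool ~ Bool
  unify Bool ~ Bool
  unify Bool ~ Bool
  unify Bool ~ Bool
  unify Bool ~ Bool
  unify Bool ~ Bool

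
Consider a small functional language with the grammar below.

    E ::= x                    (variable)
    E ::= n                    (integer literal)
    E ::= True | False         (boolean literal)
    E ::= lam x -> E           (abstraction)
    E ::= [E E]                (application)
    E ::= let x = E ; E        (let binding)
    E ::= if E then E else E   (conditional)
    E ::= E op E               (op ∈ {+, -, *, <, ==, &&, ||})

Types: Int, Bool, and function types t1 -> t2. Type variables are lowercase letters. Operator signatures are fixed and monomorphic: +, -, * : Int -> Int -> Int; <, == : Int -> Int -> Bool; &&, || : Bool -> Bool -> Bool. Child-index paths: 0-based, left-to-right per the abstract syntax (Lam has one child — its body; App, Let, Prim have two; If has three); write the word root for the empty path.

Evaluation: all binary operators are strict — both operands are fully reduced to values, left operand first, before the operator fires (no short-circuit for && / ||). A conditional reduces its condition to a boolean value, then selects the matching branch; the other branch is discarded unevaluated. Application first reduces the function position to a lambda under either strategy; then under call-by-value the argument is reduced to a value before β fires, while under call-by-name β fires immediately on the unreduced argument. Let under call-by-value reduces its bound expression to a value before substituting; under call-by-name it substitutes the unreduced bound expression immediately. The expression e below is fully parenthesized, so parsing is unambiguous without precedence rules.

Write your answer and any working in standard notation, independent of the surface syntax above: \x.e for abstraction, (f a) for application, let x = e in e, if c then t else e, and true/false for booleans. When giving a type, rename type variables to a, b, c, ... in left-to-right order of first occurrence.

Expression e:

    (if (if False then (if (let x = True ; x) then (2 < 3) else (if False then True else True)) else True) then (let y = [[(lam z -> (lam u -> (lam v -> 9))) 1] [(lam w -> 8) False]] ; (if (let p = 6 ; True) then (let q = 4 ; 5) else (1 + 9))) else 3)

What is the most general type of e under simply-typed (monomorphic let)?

Trace:
  unify Bool ~ Bool
let x : Bool
x : Bool
  unify Bool ~ Bool
  unify Int ~ Int
  unify Int ~ Int
  unify Bool ~ Bool
  unify Bool ~ Bool
  unify Bool ~ Bool
  unify Bool ~ Bool
  unify Bool ~ Bool
\v._ : c -> Int
\u._ : b -> c -> Int
\z._ : a -> b -> c -> Int
  unify a -> b -> c -> Int ~ Int -> d
  unify a ~ Int
  unify b -> c -> Int ~ d
_ _ : b -> c -> Int
\w._ : e -> Int
  unify e -> Int ~ Bool -> f
  unify e ~ Bool
  unify Int ~ f
_ _ : Int
  unify b -> c -> Int ~ Int -> g
  unify b ~ Int
  unify c -> Int ~ g
_ _ : c -> Int
let y : c -> Int
let p : Int
  unify Bool ~ Bool
let q : Int
  unify Int ~ Int
  unify Int ~ Int
  unify Int ~ Int
  unify Int ~ Int

Answer: Int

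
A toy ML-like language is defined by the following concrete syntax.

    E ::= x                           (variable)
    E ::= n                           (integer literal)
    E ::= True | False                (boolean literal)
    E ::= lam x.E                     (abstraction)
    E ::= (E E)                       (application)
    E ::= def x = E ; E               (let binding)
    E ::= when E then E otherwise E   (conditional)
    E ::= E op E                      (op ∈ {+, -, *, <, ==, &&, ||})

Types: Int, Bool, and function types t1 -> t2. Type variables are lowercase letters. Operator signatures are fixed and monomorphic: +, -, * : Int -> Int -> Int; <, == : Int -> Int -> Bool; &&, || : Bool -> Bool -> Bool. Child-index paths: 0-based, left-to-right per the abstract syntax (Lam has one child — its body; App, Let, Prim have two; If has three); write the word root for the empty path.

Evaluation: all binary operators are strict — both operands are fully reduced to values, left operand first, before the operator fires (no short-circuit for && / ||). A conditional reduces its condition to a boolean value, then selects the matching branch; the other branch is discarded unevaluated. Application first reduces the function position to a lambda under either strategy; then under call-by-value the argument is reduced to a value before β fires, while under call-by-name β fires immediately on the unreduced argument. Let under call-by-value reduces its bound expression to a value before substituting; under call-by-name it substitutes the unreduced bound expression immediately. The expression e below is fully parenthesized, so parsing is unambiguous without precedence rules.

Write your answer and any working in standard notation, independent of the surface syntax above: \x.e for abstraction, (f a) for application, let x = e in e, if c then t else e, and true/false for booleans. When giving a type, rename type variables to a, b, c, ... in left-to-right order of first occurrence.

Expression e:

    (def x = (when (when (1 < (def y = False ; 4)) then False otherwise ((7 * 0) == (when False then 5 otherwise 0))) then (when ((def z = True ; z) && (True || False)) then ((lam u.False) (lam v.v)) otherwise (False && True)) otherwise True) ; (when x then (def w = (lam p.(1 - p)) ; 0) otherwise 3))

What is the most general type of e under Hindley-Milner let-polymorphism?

Answer: Int

Working:
  unify Int ~ Int
let y : Bool
  unify Int ~ Int
  unify Bool ~ Bool
  unify Int ~ Int
  unify Int ~ Int
  unify Int ~ Int
  unify Bool ~ Bool
  unify Int ~ Int
  unify Int ~ Int
  unify Bool ~ Bool
  unify Bool ~ Bool
let z : Bool
z : Bool
  unify Bool ~ Bool
  unify Bool ~ Bool
  unify Bool ~ Bool
  unify Bool ~ Bool
  unify Bool ~ Bool
\u._ : a -> Bool
v : b
\v._ : b -> b
  unify a -> Bool ~ (b -> b) -> c
  unify a ~ b -> b
  unify Bool ~ c
_ _ : Bool
  unify Bool ~ Bool
  unify Bool ~ Bool
  unify Bool ~ Bool
  unify Bool ~ Bool
let x : Bool
x : Bool
  unify Bool ~ Bool
  unify Int ~ Int
p : d
  unify d ~ Int
\p._ : Int -> Int
let w : Int -> Int
  unify Int ~ Int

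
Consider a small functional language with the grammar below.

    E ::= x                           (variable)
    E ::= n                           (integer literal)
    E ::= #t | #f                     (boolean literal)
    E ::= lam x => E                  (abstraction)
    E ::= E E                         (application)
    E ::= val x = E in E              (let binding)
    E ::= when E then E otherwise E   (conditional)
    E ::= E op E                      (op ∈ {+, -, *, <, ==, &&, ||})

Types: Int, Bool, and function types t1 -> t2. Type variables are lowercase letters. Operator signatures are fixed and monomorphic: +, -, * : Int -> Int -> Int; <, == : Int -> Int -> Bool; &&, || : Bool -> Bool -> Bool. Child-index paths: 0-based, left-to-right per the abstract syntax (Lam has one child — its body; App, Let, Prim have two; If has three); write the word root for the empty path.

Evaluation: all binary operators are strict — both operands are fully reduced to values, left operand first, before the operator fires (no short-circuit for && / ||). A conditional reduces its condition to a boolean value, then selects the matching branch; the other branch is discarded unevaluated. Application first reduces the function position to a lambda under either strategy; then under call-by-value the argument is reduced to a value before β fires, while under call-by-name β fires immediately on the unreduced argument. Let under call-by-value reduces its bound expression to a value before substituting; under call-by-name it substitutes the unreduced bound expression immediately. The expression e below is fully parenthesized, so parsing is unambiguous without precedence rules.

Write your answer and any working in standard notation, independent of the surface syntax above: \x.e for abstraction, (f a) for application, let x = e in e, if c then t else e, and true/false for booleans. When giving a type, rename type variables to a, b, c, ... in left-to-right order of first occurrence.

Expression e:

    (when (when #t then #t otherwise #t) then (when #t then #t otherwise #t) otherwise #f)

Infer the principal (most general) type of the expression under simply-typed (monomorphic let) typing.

Derivation:
  unify Bool ~ Bool
  unify Bool ~ Bool
  unify Bool ~ Bool
  unify Bool ~ Bool
  unify Bool ~ Bool
  unify Bool ~ Bool

Answer: Bool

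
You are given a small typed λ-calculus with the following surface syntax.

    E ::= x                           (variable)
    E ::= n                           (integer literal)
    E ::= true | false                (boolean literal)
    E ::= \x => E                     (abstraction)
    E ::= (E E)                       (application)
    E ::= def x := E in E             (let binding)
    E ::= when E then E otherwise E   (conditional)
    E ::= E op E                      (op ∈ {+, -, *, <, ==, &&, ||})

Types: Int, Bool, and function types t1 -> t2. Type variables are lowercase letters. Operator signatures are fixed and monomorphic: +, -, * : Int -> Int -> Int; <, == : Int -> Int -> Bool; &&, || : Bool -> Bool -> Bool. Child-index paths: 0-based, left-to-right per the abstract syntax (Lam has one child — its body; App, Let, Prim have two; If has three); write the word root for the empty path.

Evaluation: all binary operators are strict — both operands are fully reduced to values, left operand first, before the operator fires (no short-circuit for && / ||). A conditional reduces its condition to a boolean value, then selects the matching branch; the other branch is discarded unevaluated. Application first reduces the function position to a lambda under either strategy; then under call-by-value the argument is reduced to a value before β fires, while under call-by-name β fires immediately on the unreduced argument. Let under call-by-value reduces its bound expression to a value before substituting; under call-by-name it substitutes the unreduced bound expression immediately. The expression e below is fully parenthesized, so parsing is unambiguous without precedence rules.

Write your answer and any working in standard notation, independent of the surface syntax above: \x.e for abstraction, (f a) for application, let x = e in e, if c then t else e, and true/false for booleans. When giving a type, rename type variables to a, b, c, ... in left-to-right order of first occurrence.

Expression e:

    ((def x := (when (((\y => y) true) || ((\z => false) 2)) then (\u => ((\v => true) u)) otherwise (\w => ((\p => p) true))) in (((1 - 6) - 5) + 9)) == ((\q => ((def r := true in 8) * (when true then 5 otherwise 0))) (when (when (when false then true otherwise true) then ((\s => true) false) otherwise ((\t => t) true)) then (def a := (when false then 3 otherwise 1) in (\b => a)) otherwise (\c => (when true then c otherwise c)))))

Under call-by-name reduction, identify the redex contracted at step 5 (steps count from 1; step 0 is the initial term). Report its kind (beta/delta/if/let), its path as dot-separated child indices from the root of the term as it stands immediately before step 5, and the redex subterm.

Answer: beta at 1 : ((\q.((let r = true in 8) * (if true then 5 else 0))) (if (if (if false then true else true) then ((\s.true) false) else ((\t.t) true)) then (let a = (if false then 3 else 1) in (\b.a)) else (\c.(if true then c else c))))

Working:
step 0: ((let x = (if (((\y.y) true) || ((\z.false) 2)) then (\u.((\v.true) u)) else (\w.((\p.p) true))) in (((1 - 6) - 5) + 9)) == ((\q.((let r = true in 8) * (if true then 5 else 0))) (if (if (if false then true else true) then ((\s.true) false) else ((\t.t) true)) then (let a = (if false then 3 else 1) in (\b.a)) else (\c.(if true then c else c)))))
step 1: [let@0] ((((1 - 6) - 5) + 9) == ((\q.((let r = true in 8) * (if true then 5 else 0))) (if (if (if false then true else true) then ((\s.true) false) else ((\t.t) true)) then (let a = (if false then 3 else 1) in (\b.a)) else (\c.(if true then c else c)))))
step 2: [delta@0.0.0] (((-5 - 5) + 9) == ((\q.((let r = true in 8) * (if true then 5 else 0))) (if (if (if false then true else true) then ((\s.true) false) else ((\t.t) true)) then (let a = (if false then 3 else 1) in (\b.a)) else (\c.(if true then c else c)))))
step 3: [delta@0.0] ((-10 + 9) == ((\q.((let r = true in 8) * (if true then 5 else 0))) (if (if (if false then true else true) then ((\s.true) false) else ((\t.t) true)) then (let a = (if false then 3 else 1) in (\b.a)) else (\c.(if true then c else c)))))
step 4: [delta@0] (-1 == ((\q.((let r = true in 8) * (if true then 5 else 0))) (if (if (if false then true else true) then ((\s.true) false) else ((\t.t) true)) then (let a = (if false then 3 else 1) in (\b.a)) else (\c.(if true then c else c)))))
step 5: [beta@1] (-1 == ((let r = true in 8) * (if true then 5 else 0)))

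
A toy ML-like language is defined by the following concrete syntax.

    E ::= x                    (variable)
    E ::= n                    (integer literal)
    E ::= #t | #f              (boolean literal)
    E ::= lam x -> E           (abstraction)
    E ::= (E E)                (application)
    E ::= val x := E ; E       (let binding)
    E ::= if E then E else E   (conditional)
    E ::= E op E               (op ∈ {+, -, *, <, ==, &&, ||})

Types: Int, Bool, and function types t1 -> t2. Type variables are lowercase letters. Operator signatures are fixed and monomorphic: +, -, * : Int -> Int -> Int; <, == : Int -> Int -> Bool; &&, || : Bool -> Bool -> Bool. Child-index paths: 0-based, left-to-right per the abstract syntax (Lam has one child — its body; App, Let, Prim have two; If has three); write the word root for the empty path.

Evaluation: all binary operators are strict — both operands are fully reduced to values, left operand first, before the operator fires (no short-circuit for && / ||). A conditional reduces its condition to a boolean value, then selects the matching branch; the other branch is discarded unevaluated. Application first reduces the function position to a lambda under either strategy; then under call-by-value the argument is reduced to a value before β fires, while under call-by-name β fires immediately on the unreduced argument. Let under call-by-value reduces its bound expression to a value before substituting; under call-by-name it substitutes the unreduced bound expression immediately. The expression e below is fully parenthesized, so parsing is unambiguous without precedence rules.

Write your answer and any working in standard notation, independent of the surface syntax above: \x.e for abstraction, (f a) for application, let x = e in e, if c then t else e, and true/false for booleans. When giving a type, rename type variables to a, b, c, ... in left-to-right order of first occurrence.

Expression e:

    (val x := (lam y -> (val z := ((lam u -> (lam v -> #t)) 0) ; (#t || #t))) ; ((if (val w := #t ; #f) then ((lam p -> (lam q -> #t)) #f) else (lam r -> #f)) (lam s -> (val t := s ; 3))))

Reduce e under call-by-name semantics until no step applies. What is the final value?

Answer: false

Trace:
step 0: (let x = (\y.(let z = ((\u.(\v.true)) 0) in (true || true))) in ((if (let w = true in false) then ((\p.(\q.true)) false) else (\r.false)) (\s.(let t = s in 3))))
step 1: [let@root] ((if (let w = true in false) then ((\p.(\q.true)) false) else (\r.false)) (\s.(let t = s in 3)))
step 2: [let@0.0] ((if false then ((\p.(\q.true)) false) else (\r.false)) (\s.(let t = s in 3)))
step 3: [if@0] ((\r.false) (\s.(let t = s in 3)))
step 4: [beta@root] false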